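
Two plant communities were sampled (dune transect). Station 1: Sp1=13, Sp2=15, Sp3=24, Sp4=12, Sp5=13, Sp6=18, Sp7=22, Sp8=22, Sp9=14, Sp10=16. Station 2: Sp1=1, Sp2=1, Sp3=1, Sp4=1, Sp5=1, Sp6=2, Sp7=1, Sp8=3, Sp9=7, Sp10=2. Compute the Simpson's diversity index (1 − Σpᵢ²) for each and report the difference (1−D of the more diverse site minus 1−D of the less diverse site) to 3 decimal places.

0.074

Station 1: N=169, proportions 0.07692, 0.08876, 0.14201, 0.07101, 0.07692, 0.10651, 0.13018, 0.13018, 0.08284, 0.09467, giving 1−D = 0.89402 (working shown to 5 dp, full precision carried).
Station 2: N=20, proportions 0.05, 0.05, 0.05, 0.05, 0.05, 0.1, 0.05, 0.15, 0.35, 0.1, giving 1−D = 0.82000.
Difference = |0.89402 − 0.82000| = 0.07402, i.e. 0.074 to 3 decimal places.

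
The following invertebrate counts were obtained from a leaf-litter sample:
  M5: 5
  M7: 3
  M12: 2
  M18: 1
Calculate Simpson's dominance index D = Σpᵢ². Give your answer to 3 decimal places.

0.322

Total N = 5+3+2+1 = 11, so the proportions are 0.45455, 0.27273, 0.18182, 0.09091 (working shown to 5 dp, full precision carried).
D = 0.45455² + 0.27273² + 0.18182² + 0.09091² = 0.20661 + 0.07438 + 0.03306 + 0.00826 = 0.32231.
To 3 decimal places, D = 0.322.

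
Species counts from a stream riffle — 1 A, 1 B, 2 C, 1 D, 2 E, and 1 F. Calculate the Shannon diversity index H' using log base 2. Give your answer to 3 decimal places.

Total N = 1+1+2+1+2+1 = 8, so the proportions are 0.125, 0.125, 0.25, 0.125, 0.25, 0.125 (working shown to 5 dp, full precision carried).
Each pᵢ log₂ pᵢ term: 0.125×(-3.00000)=-0.37500, 0.125×(-3.00000)=-0.37500, 0.25×(-2.00000)=-0.50000, 0.125×(-3.00000)=-0.37500, 0.25×(-2.00000)=-0.50000, 0.125×(-3.00000)=-0.37500.
Sum = -2.50000, so H' = 2.500.

2.500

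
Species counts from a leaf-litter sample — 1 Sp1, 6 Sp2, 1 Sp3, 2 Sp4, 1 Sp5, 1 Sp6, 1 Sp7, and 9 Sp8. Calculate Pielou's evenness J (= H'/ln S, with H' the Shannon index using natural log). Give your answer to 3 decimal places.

0.789

Total N = 1+6+1+2+1+1+1+9 = 22, so the proportions are 0.04545, 0.27273, 0.04545, 0.09091, 0.04545, 0.04545, 0.04545, 0.40909 (working shown to 5 dp, full precision carried).
H' = −Σ pᵢ ln pᵢ = −((-0.14050) + (-0.35435) + (-0.14050) + (-0.21799) + (-0.14050) + (-0.14050) + (-0.14050) + (-0.36565)) = 1.64050.
With S = 8 species, ln S = 2.07944, so J = 1.64050/2.07944 = 0.78892, i.e. 0.789 to 3 decimal places.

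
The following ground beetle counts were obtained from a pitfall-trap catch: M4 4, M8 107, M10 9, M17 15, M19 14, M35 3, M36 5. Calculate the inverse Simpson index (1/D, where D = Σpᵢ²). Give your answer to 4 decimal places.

2.0539

Total N = 4+107+9+15+14+3+5 = 157, so the proportions are 0.0254777, 0.6815287, 0.0573248, 0.0955414, 0.089172, 0.0191083, 0.0318471 (working shown to 7 dp, full precision carried).
D = 0.0254777² + 0.6815287² + 0.0573248² + 0.0955414² + 0.089172² + 0.0191083² + 0.0318471² = 0.0006491 + 0.4644813 + 0.0032861 + 0.0091282 + 0.0079516 + 0.0003651 + 0.0010142 = 0.4868757.
So 1/D = 2.053912, i.e. 2.0539 to 4 decimal places.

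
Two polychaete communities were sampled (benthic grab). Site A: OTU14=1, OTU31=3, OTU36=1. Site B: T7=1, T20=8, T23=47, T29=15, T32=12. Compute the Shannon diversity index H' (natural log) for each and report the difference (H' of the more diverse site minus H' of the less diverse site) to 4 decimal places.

Site A: N=5, proportions 0.2, 0.6, 0.2, giving H' = 0.95027054 (working shown to 8 dp, full precision carried).
Site B: N=83, proportions 0.01204819, 0.09638554, 0.56626506, 0.18072289, 0.14457831, giving H' = 1.18953817.
Difference = |0.95027054 − 1.18953817| = 0.23926763, i.e. 0.2393 to 4 decimal places.

0.2393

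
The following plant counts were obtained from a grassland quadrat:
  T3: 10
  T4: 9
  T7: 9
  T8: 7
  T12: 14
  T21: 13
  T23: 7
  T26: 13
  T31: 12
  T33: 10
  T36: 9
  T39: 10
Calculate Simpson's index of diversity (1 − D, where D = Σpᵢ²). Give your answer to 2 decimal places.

0.91

Total N = 10+9+9+7+14+13+7+13+12+10+9+10 = 123, so the proportions are 0.0813, 0.0732, 0.0732, 0.0569, 0.1138, 0.1057, 0.0569, 0.1057, 0.0976, 0.0813, 0.0732, 0.0813 (working shown to 4 dp, full precision carried).
D = 0.0813² + 0.0732² + 0.0732² + 0.0569² + 0.1138² + 0.1057² + 0.0569² + 0.1057² + 0.0976² + 0.0813² + 0.0732² + 0.0813² = 0.0066 + 0.0054 + 0.0054 + 0.0032 + 0.0130 + 0.0112 + 0.0032 + 0.0112 + 0.0095 + 0.0066 + 0.0054 + 0.0066 = 0.0872.
So 1 − D = 0.9128, i.e. 0.91 to 2 decimal places.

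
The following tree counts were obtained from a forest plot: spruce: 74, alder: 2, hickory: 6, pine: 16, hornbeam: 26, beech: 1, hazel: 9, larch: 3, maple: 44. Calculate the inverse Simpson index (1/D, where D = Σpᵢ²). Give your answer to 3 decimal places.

3.866

Total N = 74+2+6+16+26+1+9+3+44 = 181, so the proportions are 0.4088398, 0.0110497, 0.0331492, 0.0883978, 0.1436464, 0.0055249, 0.0497238, 0.0165746, 0.2430939 (working shown to 7 dp, full precision carried).
D = 0.4088398² + 0.0110497² + 0.0331492² + 0.0883978² + 0.1436464² + 0.0055249² + 0.0497238² + 0.0165746² + 0.2430939² = 0.1671500 + 0.0001221 + 0.0010989 + 0.0078142 + 0.0206343 + 0.0000305 + 0.0024725 + 0.0002747 + 0.0590947 = 0.2586917.
So 1/D = 3.86560, i.e. 3.866 to 3 decimal places.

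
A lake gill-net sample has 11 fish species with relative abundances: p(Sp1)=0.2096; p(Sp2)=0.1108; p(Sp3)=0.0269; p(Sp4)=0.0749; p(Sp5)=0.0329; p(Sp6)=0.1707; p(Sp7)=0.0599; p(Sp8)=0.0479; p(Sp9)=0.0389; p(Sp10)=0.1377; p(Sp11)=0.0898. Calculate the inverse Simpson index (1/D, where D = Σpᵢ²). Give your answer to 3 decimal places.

D = 0.2096² + 0.1108² + 0.0269² + 0.0749² + 0.0329² + 0.1707² + 0.0599² + 0.0479² + 0.0389² + 0.1377² + 0.0898² = 0.0439322 + 0.0122766 + 0.0007236 + 0.0056100 + 0.0010824 + 0.0291385 + 0.0035880 + 0.0022944 + 0.0015132 + 0.0189613 + 0.0080640 = 0.1271843 (working shown to 7 dp, full precision carried).
So 1/D = 7.86261, i.e. 7.863 to 3 decimal places.

7.863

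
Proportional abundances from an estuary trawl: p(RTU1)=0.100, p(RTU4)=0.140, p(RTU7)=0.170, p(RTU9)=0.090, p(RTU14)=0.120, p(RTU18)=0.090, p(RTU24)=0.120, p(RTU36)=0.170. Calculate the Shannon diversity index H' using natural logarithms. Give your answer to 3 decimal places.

2.050

Each pᵢ ln pᵢ term (working shown to 5 dp, full precision carried): 0.1×(-2.30259)=-0.23026, 0.14×(-1.96611)=-0.27526, 0.17×(-1.77196)=-0.30123, 0.09×(-2.40795)=-0.21672, 0.12×(-2.12026)=-0.25443, 0.09×(-2.40795)=-0.21672, 0.12×(-2.12026)=-0.25443, 0.17×(-1.77196)=-0.30123.
Sum = -2.05027, so H' = 2.050.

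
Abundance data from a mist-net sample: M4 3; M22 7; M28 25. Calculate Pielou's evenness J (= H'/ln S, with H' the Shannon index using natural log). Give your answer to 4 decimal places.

0.7034

Total N = 3+7+25 = 35, so the proportions are 0.085714, 0.2, 0.714286 (working shown to 6 dp, full precision carried).
H' = −Σ pᵢ ln pᵢ = −((-0.210577) + (-0.321888) + (-0.240337)) = 0.772802.
With S = 3 species, ln S = 1.098612, so J = 0.772802/1.098612 = 0.703435, i.e. 0.7034 to 4 decimal places.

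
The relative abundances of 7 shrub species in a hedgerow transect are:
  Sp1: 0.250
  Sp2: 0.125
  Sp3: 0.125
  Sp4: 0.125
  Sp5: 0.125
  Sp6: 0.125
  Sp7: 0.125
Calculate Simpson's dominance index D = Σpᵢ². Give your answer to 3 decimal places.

D = 0.25² + 0.125² + 0.125² + 0.125² + 0.125² + 0.125² + 0.125² = 0.06250 + 0.01562 + 0.01562 + 0.01562 + 0.01562 + 0.01562 + 0.01562 = 0.15625 (working shown to 5 dp, full precision carried).
To 3 decimal places, D = 0.156.

0.156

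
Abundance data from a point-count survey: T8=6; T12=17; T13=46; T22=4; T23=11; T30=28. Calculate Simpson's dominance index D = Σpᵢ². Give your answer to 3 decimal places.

0.268

Total N = 6+17+46+4+11+28 = 112, so the proportions are 0.05357, 0.15179, 0.41071, 0.03571, 0.09821, 0.25 (working shown to 5 dp, full precision carried).
D = 0.05357² + 0.15179² + 0.41071² + 0.03571² + 0.09821² + 0.25² = 0.00287 + 0.02304 + 0.16869 + 0.00128 + 0.00965 + 0.06250 = 0.26802.
To 3 decimal places, D = 0.268.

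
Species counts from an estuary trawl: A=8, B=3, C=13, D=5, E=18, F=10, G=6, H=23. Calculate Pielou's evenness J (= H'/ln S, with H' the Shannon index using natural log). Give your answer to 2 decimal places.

Total N = 8+3+13+5+18+10+6+23 = 86, so the proportions are 0.093, 0.0349, 0.1512, 0.0581, 0.2093, 0.1163, 0.0698, 0.2674 (working shown to 4 dp, full precision carried).
H' = −Σ pᵢ ln pᵢ = −((-0.2209) + (-0.1171) + (-0.2856) + (-0.1654) + (-0.3273) + (-0.2502) + (-0.1858) + (-0.3527)) = 1.9050.
With S = 8 species, ln S = 2.0794, so J = 1.9050/2.0794 = 0.9161, i.e. 0.92 to 2 decimal places.

0.92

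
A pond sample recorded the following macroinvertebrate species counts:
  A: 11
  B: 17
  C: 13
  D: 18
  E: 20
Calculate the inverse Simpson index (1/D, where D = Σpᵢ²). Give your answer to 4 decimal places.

Total N = 11+17+13+18+20 = 79, so the proportions are 0.13924051, 0.21518987, 0.16455696, 0.2278481, 0.25316456 (working shown to 8 dp, full precision carried).
D = 0.13924051² + 0.21518987² + 0.16455696² + 0.2278481² + 0.25316456² = 0.01938792 + 0.04630668 + 0.02707899 + 0.05191476 + 0.06409229 = 0.20878064.
So 1/D = 4.789716, i.e. 4.7897 to 4 decimal places.

4.7897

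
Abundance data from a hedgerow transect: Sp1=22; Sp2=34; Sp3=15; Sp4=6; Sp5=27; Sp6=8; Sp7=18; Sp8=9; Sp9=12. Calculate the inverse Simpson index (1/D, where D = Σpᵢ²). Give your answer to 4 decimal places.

7.0308

Total N = 22+34+15+6+27+8+18+9+12 = 151, so the proportions are 0.14569536, 0.22516556, 0.09933775, 0.0397351, 0.17880795, 0.05298013, 0.1192053, 0.05960265, 0.0794702 (working shown to 8 dp, full precision carried).
D = 0.14569536² + 0.22516556² + 0.09933775² + 0.0397351² + 0.17880795² + 0.05298013² + 0.1192053² + 0.05960265² + 0.0794702² = 0.02122714 + 0.05069953 + 0.00986799 + 0.00157888 + 0.03197228 + 0.00280689 + 0.01420990 + 0.00355248 + 0.00631551 = 0.14223060.
So 1/D = 7.030836, i.e. 7.0308 to 4 decimal places.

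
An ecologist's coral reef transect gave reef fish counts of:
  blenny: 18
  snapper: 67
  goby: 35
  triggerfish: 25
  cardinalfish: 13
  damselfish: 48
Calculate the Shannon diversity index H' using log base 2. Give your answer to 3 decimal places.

2.379

Total N = 18+67+35+25+13+48 = 206, so the proportions are 0.08738, 0.32524, 0.1699, 0.12136, 0.06311, 0.23301 (working shown to 5 dp, full precision carried).
Each pᵢ log₂ pᵢ term: 0.08738×(-3.51658)=-0.30727, 0.32524×(-1.62041)=-0.52703, 0.1699×(-2.55722)=-0.43448, 0.12136×(-3.04264)=-0.36925, 0.06311×(-3.98606)=-0.25155, 0.23301×(-2.10154)=-0.48968.
Sum = -2.37926, so H' = 2.379.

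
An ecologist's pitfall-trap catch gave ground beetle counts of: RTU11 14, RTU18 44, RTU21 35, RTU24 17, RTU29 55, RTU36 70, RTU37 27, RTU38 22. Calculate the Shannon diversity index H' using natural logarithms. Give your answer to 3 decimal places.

Total N = 14+44+35+17+55+70+27+22 = 284, so the proportions are 0.0493, 0.15493, 0.12324, 0.05986, 0.19366, 0.24648, 0.09507, 0.07746 (working shown to 5 dp, full precision carried).
Each pᵢ ln pᵢ term: 0.0493×(-3.00992)=-0.14838, 0.15493×(-1.86478)=-0.28891, 0.12324×(-2.09363)=-0.25802, 0.05986×(-2.81576)=-0.16855, 0.19366×(-1.64164)=-0.31792, 0.24648×(-1.40048)=-0.34519, 0.09507×(-2.35314)=-0.22371, 0.07746×(-2.55793)=-0.19815.
Sum = -1.94883, so H' = 1.949.

1.949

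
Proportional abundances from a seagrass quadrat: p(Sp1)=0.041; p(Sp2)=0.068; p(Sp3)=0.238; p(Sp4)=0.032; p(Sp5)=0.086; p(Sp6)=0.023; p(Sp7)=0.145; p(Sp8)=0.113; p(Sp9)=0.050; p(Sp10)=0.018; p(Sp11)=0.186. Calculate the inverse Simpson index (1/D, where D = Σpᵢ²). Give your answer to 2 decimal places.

6.99

D = 0.041² + 0.068² + 0.238² + 0.032² + 0.086² + 0.023² + 0.145² + 0.113² + 0.05² + 0.018² + 0.186² = 0.001681 + 0.004624 + 0.056644 + 0.001024 + 0.007396 + 0.000529 + 0.021025 + 0.012769 + 0.002500 + 0.000324 + 0.034596 = 0.143112 (working shown to 6 dp, full precision carried).
So 1/D = 6.9875, i.e. 6.99 to 2 decimal places.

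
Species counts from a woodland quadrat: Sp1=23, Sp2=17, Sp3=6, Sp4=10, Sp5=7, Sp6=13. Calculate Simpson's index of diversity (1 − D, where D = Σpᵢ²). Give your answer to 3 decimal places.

0.797

Total N = 23+17+6+10+7+13 = 76, so the proportions are 0.30263, 0.22368, 0.07895, 0.13158, 0.09211, 0.17105 (working shown to 5 dp, full precision carried).
D = 0.30263² + 0.22368² + 0.07895² + 0.13158² + 0.09211² + 0.17105² = 0.09159 + 0.05003 + 0.00623 + 0.01731 + 0.00848 + 0.02926 = 0.20291.
So 1 − D = 0.79709, i.e. 0.797 to 3 decimal places.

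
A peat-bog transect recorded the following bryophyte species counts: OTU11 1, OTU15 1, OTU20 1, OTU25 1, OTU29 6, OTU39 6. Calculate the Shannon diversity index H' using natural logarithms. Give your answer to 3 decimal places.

Total N = 1+1+1+1+6+6 = 16, so the proportions are 0.0625, 0.0625, 0.0625, 0.0625, 0.375, 0.375 (working shown to 5 dp, full precision carried).
Each pᵢ ln pᵢ term: 0.0625×(-2.77259)=-0.17329, 0.0625×(-2.77259)=-0.17329, 0.0625×(-2.77259)=-0.17329, 0.0625×(-2.77259)=-0.17329, 0.375×(-0.98083)=-0.36781, 0.375×(-0.98083)=-0.36781.
Sum = -1.42877, so H' = 1.429.

1.429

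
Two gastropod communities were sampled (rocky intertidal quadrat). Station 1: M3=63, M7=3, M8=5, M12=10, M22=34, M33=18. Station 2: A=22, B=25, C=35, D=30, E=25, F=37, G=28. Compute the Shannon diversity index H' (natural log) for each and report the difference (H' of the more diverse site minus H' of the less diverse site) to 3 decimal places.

0.554

Station 1: N=133, proportions 0.47368, 0.02256, 0.03759, 0.07519, 0.25564, 0.13534, giving H' = 1.37675 (working shown to 5 dp, full precision carried).
Station 2: N=202, proportions 0.10891, 0.12376, 0.17327, 0.14851, 0.12376, 0.18317, 0.13861, giving H' = 1.93042.
Difference = |1.37675 − 1.93042| = 0.55367, i.e. 0.554 to 3 decimal places.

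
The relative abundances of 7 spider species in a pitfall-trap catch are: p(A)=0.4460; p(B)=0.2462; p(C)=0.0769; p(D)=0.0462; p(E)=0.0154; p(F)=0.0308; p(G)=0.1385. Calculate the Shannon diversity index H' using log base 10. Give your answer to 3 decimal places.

Each pᵢ log₁₀ pᵢ term (working shown to 5 dp, full precision carried): 0.446×(-0.35067)=-0.15640, 0.2462×(-0.60871)=-0.14986, 0.0769×(-1.11407)=-0.08567, 0.0462×(-1.33536)=-0.06169, 0.0154×(-1.81248)=-0.02791, 0.0308×(-1.51145)=-0.04655, 0.1385×(-0.85855)=-0.11891.
Sum = -0.64700, so H' = 0.647.

0.647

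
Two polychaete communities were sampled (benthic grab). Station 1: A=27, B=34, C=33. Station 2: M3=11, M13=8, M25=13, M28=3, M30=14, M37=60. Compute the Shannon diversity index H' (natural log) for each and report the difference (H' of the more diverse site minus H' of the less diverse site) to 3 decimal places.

0.274

Station 1: N=94, proportions 0.28723, 0.3617, 0.35106, giving H' = 1.09363 (working shown to 5 dp, full precision carried).
Station 2: N=109, proportions 0.10092, 0.07339, 0.11927, 0.02752, 0.12844, 0.55046, giving H' = 1.36786.
Difference = |1.09363 − 1.36786| = 0.27423, i.e. 0.274 to 3 decimal places.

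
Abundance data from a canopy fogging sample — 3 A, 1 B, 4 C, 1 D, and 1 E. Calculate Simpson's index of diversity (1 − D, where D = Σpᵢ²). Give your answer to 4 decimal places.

0.7200

Total N = 3+1+4+1+1 = 10, so the proportions are 0.3, 0.1, 0.4, 0.1, 0.1 (working shown to 6 dp, full precision carried).
D = 0.3² + 0.1² + 0.4² + 0.1² + 0.1² = 0.090000 + 0.010000 + 0.160000 + 0.010000 + 0.010000 = 0.280000.
So 1 − D = 0.720000, i.e. 0.7200 to 4 decimal places.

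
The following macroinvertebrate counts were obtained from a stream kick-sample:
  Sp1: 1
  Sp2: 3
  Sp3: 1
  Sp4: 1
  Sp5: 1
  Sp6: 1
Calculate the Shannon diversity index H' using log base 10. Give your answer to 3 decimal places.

Total N = 1+3+1+1+1+1 = 8, so the proportions are 0.125, 0.375, 0.125, 0.125, 0.125, 0.125 (working shown to 5 dp, full precision carried).
Each pᵢ log₁₀ pᵢ term: 0.125×(-0.90309)=-0.11289, 0.375×(-0.42597)=-0.15974, 0.125×(-0.90309)=-0.11289, 0.125×(-0.90309)=-0.11289, 0.125×(-0.90309)=-0.11289, 0.125×(-0.90309)=-0.11289.
Sum = -0.72417, so H' = 0.724.

0.724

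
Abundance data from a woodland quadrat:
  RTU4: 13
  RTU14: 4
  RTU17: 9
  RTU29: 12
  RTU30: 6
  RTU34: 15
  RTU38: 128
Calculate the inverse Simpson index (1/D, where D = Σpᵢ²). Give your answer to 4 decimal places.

Total N = 13+4+9+12+6+15+128 = 187, so the proportions are 0.0695187, 0.0213904, 0.0481283, 0.0641711, 0.0320856, 0.0802139, 0.684492 (working shown to 7 dp, full precision carried).
D = 0.0695187² + 0.0213904² + 0.0481283² + 0.0641711² + 0.0320856² + 0.0802139² + 0.684492² = 0.0048329 + 0.0004575 + 0.0023163 + 0.0041179 + 0.0010295 + 0.0064343 + 0.4685293 = 0.4877177.
So 1/D = 2.050366, i.e. 2.0504 to 4 decimal places.

2.0504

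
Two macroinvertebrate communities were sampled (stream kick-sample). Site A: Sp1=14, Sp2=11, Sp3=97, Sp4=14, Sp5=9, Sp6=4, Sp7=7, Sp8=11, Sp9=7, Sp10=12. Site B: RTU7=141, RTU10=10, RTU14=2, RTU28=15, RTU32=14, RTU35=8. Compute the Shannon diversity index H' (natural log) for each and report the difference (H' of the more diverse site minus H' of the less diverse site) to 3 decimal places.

0.766

Site A: N=186, proportions 0.07527, 0.05914, 0.52151, 0.07527, 0.04839, 0.02151, 0.03763, 0.05914, 0.03763, 0.06452, giving H' = 1.71620 (working shown to 5 dp, full precision carried).
Site B: N=190, proportions 0.74211, 0.05263, 0.01053, 0.07895, 0.07368, 0.04211, giving H' = 0.95023.
Difference = |1.71620 − 0.95023| = 0.76597, i.e. 0.766 to 3 decimal places.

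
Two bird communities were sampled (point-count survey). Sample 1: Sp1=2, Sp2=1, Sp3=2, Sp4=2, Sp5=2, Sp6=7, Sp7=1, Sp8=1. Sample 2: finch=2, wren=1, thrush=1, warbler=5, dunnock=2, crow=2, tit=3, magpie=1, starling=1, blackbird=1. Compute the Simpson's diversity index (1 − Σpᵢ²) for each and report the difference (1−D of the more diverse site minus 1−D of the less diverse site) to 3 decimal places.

Sample 1: N=18, proportions 0.1111111, 0.0555556, 0.1111111, 0.1111111, 0.1111111, 0.3888889, 0.0555556, 0.0555556, giving 1−D = 0.7901235 (working shown to 7 dp, full precision carried).
Sample 2: N=19, proportions 0.1052632, 0.0526316, 0.0526316, 0.2631579, 0.1052632, 0.1052632, 0.1578947, 0.0526316, 0.0526316, 0.0526316, giving 1−D = 0.8587258.
Difference = |0.7901235 − 0.8587258| = 0.0686023, i.e. 0.069 to 3 decimal places.

0.069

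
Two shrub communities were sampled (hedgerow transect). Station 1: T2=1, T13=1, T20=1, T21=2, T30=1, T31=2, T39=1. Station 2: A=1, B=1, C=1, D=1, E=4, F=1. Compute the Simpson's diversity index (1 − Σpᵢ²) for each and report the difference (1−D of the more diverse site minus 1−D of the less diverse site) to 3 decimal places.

0.099

Station 1: N=9, proportions 0.11111, 0.11111, 0.11111, 0.22222, 0.11111, 0.22222, 0.11111, giving 1−D = 0.83951 (working shown to 5 dp, full precision carried).
Station 2: N=9, proportions 0.11111, 0.11111, 0.11111, 0.11111, 0.44444, 0.11111, giving 1−D = 0.74074.
Difference = |0.83951 − 0.74074| = 0.09877, i.e. 0.099 to 3 decimal places.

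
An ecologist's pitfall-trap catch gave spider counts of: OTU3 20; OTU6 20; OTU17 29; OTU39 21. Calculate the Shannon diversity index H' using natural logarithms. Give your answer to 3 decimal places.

Total N = 20+20+29+21 = 90, so the proportions are 0.22222, 0.22222, 0.32222, 0.23333 (working shown to 5 dp, full precision carried).
Each pᵢ ln pᵢ term: 0.22222×(-1.50408)=-0.33424, 0.22222×(-1.50408)=-0.33424, 0.32222×(-1.13251)=-0.36492, 0.23333×(-1.45529)=-0.33957.
Sum = -1.37297, so H' = 1.373.

1.373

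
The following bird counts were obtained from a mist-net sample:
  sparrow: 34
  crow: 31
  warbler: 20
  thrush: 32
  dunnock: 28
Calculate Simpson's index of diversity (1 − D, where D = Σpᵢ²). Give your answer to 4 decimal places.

Total N = 34+31+20+32+28 = 145, so the proportions are 0.234483, 0.213793, 0.137931, 0.22069, 0.193103 (working shown to 6 dp, full precision carried).
D = 0.234483² + 0.213793² + 0.137931² + 0.22069² + 0.193103² = 0.054982 + 0.045707 + 0.019025 + 0.048704 + 0.037289 = 0.205707.
So 1 − D = 0.794293, i.e. 0.7943 to 4 decimal places.

0.7943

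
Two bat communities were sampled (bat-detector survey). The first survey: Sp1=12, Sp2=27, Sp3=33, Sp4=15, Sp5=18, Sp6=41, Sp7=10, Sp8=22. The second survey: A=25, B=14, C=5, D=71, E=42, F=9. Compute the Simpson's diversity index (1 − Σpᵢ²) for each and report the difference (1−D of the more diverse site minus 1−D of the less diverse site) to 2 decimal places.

0.13

The first survey: N=178, proportions 0.0674, 0.1517, 0.1854, 0.0843, 0.1011, 0.2303, 0.0562, 0.1236, giving 1−D = 0.8493 (working shown to 4 dp, full precision carried).
The second survey: N=166, proportions 0.1506, 0.0843, 0.0301, 0.4277, 0.253, 0.0542, giving 1−D = 0.7194.
Difference = |0.8493 − 0.7194| = 0.1299, i.e. 0.13 to 2 decimal places.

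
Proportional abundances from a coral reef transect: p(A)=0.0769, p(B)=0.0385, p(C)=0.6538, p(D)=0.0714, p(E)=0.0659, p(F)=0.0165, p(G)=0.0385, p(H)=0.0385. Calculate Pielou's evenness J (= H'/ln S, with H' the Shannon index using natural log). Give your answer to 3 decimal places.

0.619

H' = −Σ pᵢ ln pᵢ = −((-0.19727) + (-0.12540) + (-0.27783) + (-0.18846) + (-0.17922) + (-0.06772) + (-0.12540) + (-0.12540)) = 1.28670 (working shown to 5 dp, full precision carried).
With S = 8 species, ln S = 2.07944, so J = 1.28670/2.07944 = 0.61877, i.e. 0.619 to 3 decimal places.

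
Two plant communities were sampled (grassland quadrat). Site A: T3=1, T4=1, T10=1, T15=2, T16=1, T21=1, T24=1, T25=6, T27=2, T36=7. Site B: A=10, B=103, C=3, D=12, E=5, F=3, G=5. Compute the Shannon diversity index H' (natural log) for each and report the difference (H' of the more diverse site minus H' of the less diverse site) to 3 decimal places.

0.928

Site A: N=23, proportions 0.04348, 0.04348, 0.04348, 0.08696, 0.04348, 0.04348, 0.04348, 0.26087, 0.08696, 0.30435, giving H' = 1.95530 (working shown to 5 dp, full precision carried).
Site B: N=141, proportions 0.07092, 0.7305, 0.02128, 0.08511, 0.03546, 0.02128, 0.03546, giving H' = 1.02743.
Difference = |1.95530 − 1.02743| = 0.92787, i.e. 0.928 to 3 decimal places.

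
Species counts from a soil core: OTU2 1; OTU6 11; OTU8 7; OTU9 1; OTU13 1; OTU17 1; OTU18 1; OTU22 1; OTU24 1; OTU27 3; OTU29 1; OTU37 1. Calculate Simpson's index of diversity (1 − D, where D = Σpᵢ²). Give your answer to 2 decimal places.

0.79

Total N = 1+11+7+1+1+1+1+1+1+3+1+1 = 30, so the proportions are 0.0333, 0.3667, 0.2333, 0.0333, 0.0333, 0.0333, 0.0333, 0.0333, 0.0333, 0.1, 0.0333, 0.0333 (working shown to 4 dp, full precision carried).
D = 0.0333² + 0.3667² + 0.2333² + 0.0333² + 0.0333² + 0.0333² + 0.0333² + 0.0333² + 0.0333² + 0.1² + 0.0333² + 0.0333² = 0.0011 + 0.1344 + 0.0544 + 0.0011 + 0.0011 + 0.0011 + 0.0011 + 0.0011 + 0.0011 + 0.0100 + 0.0011 + 0.0011 = 0.2089.
So 1 − D = 0.7911, i.e. 0.79 to 2 decimal places.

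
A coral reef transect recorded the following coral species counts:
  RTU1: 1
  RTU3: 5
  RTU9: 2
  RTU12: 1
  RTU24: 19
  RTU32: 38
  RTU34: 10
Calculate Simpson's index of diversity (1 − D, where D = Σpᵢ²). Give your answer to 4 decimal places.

0.6648

Total N = 1+5+2+1+19+38+10 = 76, so the proportions are 0.013158, 0.065789, 0.026316, 0.013158, 0.25, 0.5, 0.131579 (working shown to 6 dp, full precision carried).
D = 0.013158² + 0.065789² + 0.026316² + 0.013158² + 0.25² + 0.5² + 0.131579² = 0.000173 + 0.004328 + 0.000693 + 0.000173 + 0.062500 + 0.250000 + 0.017313 = 0.335180.
So 1 − D = 0.664820, i.e. 0.6648 to 4 decimal places.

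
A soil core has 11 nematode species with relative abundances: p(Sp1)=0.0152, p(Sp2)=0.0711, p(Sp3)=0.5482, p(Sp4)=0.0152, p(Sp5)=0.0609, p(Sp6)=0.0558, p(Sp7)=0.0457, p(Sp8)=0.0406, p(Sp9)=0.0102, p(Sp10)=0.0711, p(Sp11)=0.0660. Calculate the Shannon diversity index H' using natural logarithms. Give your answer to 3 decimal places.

Each pᵢ ln pᵢ term (working shown to 5 dp, full precision carried): 0.0152×(-4.18646)=-0.06363, 0.0711×(-2.64367)=-0.18796, 0.5482×(-0.60112)=-0.32953, 0.0152×(-4.18646)=-0.06363, 0.0609×(-2.79852)=-0.17043, 0.0558×(-2.88598)=-0.16104, 0.0457×(-3.08566)=-0.14101, 0.0406×(-3.20399)=-0.13008, 0.0102×(-4.58537)=-0.04677, 0.0711×(-2.64367)=-0.18796, 0.066×(-2.71810)=-0.17939.
Sum = -1.66146, so H' = 1.661.

1.661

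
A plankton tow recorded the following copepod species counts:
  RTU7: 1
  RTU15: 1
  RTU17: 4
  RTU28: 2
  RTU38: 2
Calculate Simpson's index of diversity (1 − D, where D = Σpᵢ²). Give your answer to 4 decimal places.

0.7400

Total N = 1+1+4+2+2 = 10, so the proportions are 0.1, 0.1, 0.4, 0.2, 0.2 (working shown to 6 dp, full precision carried).
D = 0.1² + 0.1² + 0.4² + 0.2² + 0.2² = 0.010000 + 0.010000 + 0.160000 + 0.040000 + 0.040000 = 0.260000.
So 1 − D = 0.740000, i.e. 0.7400 to 4 decimal places.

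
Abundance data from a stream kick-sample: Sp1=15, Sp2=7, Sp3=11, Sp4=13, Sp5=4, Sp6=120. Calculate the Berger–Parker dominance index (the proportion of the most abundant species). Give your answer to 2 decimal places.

Total N = 15+7+11+13+4+120 = 170, so the proportions are 0.0882, 0.0412, 0.0647, 0.0765, 0.0235, 0.7059 (working shown to 4 dp, full precision carried).
The largest proportion is 0.7059, i.e. d = 0.71 to 2 decimal places.

0.71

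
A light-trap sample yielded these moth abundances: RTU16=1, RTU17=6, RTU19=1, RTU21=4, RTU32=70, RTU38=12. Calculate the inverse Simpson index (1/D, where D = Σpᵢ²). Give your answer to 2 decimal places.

Total N = 1+6+1+4+70+12 = 94, so the proportions are 0.01064, 0.06383, 0.01064, 0.04255, 0.74468, 0.12766 (working shown to 5 dp, full precision carried).
D = 0.01064² + 0.06383² + 0.01064² + 0.04255² + 0.74468² + 0.12766² = 0.00011 + 0.00407 + 0.00011 + 0.00181 + 0.55455 + 0.01630 = 0.57696.
So 1/D = 1.7332, i.e. 1.73 to 2 decimal places.

1.73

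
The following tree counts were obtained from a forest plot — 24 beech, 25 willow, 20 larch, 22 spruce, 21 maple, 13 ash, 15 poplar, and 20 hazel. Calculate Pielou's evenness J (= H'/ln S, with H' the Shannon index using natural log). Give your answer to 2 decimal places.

0.99

Total N = 24+25+20+22+21+13+15+20 = 160, so the proportions are 0.15, 0.1562, 0.125, 0.1375, 0.1313, 0.0813, 0.0938, 0.125 (working shown to 4 dp, full precision carried).
H' = −Σ pᵢ ln pᵢ = −((-0.2846) + (-0.2900) + (-0.2599) + (-0.2728) + (-0.2665) + (-0.2040) + (-0.2219) + (-0.2599)) = 2.0597.
With S = 8 species, ln S = 2.0794, so J = 2.0597/2.0794 = 0.9905, i.e. 0.99 to 2 decimal places.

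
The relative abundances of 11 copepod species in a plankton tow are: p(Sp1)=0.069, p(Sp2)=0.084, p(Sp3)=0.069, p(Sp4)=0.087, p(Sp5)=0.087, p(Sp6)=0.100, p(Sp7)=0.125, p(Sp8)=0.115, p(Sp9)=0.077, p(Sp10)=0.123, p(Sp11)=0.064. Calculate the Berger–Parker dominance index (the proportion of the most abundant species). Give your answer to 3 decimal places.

0.125

The largest proportion is 0.125, i.e. d = 0.125 to 3 decimal places.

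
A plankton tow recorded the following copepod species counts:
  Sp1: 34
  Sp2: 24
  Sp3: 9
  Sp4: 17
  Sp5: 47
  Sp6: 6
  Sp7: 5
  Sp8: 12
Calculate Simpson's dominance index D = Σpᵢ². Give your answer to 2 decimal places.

0.19

Total N = 34+24+9+17+47+6+5+12 = 154, so the proportions are 0.2208, 0.1558, 0.0584, 0.1104, 0.3052, 0.039, 0.0325, 0.0779 (working shown to 4 dp, full precision carried).
D = 0.2208² + 0.1558² + 0.0584² + 0.1104² + 0.3052² + 0.039² + 0.0325² + 0.0779² = 0.0487 + 0.0243 + 0.0034 + 0.0122 + 0.0931 + 0.0015 + 0.0011 + 0.0061 = 0.1904.
To 2 decimal places, D = 0.19.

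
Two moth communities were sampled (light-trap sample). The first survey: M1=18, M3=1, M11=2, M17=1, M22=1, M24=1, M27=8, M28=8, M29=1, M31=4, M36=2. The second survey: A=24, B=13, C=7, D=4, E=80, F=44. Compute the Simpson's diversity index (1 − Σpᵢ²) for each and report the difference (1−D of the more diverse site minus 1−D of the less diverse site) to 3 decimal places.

The first survey: N=47, proportions 0.382979, 0.021277, 0.042553, 0.021277, 0.021277, 0.021277, 0.170213, 0.170213, 0.021277, 0.085106, 0.042553, giving 1−D = 0.782254 (working shown to 6 dp, full precision carried).
The second survey: N=172, proportions 0.139535, 0.075581, 0.040698, 0.023256, 0.465116, 0.255814, giving 1−D = 0.690846.
Difference = |0.782254 − 0.690846| = 0.091408, i.e. 0.091 to 3 decimal places.

0.091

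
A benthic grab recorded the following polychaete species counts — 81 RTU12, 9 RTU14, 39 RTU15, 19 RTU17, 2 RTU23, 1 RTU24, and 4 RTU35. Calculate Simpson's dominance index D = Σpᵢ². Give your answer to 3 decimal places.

Total N = 81+9+39+19+2+1+4 = 155, so the proportions are 0.52258, 0.05806, 0.25161, 0.12258, 0.0129, 0.00645, 0.02581 (working shown to 5 dp, full precision carried).
D = 0.52258² + 0.05806² + 0.25161² + 0.12258² + 0.0129² + 0.00645² + 0.02581² = 0.27309 + 0.00337 + 0.06331 + 0.01503 + 0.00017 + 0.00004 + 0.00067 = 0.35567.
To 3 decimal places, D = 0.356.

0.356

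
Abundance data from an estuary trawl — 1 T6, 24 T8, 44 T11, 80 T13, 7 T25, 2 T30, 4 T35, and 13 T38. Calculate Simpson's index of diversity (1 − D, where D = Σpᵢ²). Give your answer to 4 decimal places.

0.7012

Total N = 1+24+44+80+7+2+4+13 = 175, so the proportions are 0.005714, 0.137143, 0.251429, 0.457143, 0.04, 0.011429, 0.022857, 0.074286 (working shown to 6 dp, full precision carried).
D = 0.005714² + 0.137143² + 0.251429² + 0.457143² + 0.04² + 0.011429² + 0.022857² + 0.074286² = 0.000033 + 0.018808 + 0.063216 + 0.208980 + 0.001600 + 0.000131 + 0.000522 + 0.005518 = 0.298808.
So 1 − D = 0.701192, i.e. 0.7012 to 4 decimal places.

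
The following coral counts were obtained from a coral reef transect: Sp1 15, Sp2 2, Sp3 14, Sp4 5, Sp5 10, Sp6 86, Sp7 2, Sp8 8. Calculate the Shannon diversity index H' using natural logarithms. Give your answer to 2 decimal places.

Total N = 15+2+14+5+10+86+2+8 = 142, so the proportions are 0.1056, 0.0141, 0.0986, 0.0352, 0.0704, 0.6056, 0.0141, 0.0563 (working shown to 4 dp, full precision carried).
Each pᵢ ln pᵢ term: 0.1056×(-2.2478)=-0.2374, 0.0141×(-4.2627)=-0.0600, 0.0986×(-2.3168)=-0.2284, 0.0352×(-3.3464)=-0.1178, 0.0704×(-2.6532)=-0.1868, 0.6056×(-0.5015)=-0.3037, 0.0141×(-4.2627)=-0.0600, 0.0563×(-2.8764)=-0.1620.
Sum = -1.3564, so H' = 1.36.

1.36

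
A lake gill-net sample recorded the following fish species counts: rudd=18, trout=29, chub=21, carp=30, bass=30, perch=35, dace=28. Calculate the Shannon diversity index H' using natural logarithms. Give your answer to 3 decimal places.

Total N = 18+29+21+30+30+35+28 = 191, so the proportions are 0.09424, 0.15183, 0.10995, 0.15707, 0.15707, 0.18325, 0.1466 (working shown to 5 dp, full precision carried).
Each pᵢ ln pᵢ term: 0.09424×(-2.36190)=-0.22259, 0.15183×(-1.88498)=-0.28620, 0.10995×(-2.20775)=-0.24274, 0.15707×(-1.85108)=-0.29074, 0.15707×(-1.85108)=-0.29074, 0.18325×(-1.69693)=-0.31095, 0.1466×(-1.92007)=-0.28148.
Sum = -1.92545, so H' = 1.925.

1.925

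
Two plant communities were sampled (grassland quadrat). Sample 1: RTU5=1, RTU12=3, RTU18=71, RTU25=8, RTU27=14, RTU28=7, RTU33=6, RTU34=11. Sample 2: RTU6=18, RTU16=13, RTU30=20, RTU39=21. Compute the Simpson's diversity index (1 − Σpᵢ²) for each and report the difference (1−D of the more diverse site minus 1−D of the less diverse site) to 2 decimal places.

Sample 1: N=121, proportions 0.0083, 0.0248, 0.5868, 0.0661, 0.1157, 0.0579, 0.0496, 0.0909, giving 1−D = 0.6232 (working shown to 4 dp, full precision carried).
Sample 2: N=72, proportions 0.25, 0.1806, 0.2778, 0.2917, giving 1−D = 0.7427.
Difference = |0.6232 − 0.7427| = 0.1195, i.e. 0.12 to 2 decimal places.

0.12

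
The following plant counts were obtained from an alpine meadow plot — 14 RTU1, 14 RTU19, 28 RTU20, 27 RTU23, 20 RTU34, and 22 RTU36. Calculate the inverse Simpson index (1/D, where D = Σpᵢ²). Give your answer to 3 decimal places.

Total N = 14+14+28+27+20+22 = 125, so the proportions are 0.112, 0.112, 0.224, 0.216, 0.16, 0.176 (working shown to 7 dp, full precision carried).
D = 0.112² + 0.112² + 0.224² + 0.216² + 0.16² + 0.176² = 0.0125440 + 0.0125440 + 0.0501760 + 0.0466560 + 0.0256000 + 0.0309760 = 0.1784960.
So 1/D = 5.60237, i.e. 5.602 to 3 decimal places.

5.602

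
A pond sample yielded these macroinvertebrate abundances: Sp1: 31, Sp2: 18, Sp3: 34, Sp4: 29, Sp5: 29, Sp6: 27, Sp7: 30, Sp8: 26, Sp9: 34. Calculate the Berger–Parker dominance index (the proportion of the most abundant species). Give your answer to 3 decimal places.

0.132

Total N = 31+18+34+29+29+27+30+26+34 = 258, so the proportions are 0.12016, 0.06977, 0.13178, 0.1124, 0.1124, 0.10465, 0.11628, 0.10078, 0.13178 (working shown to 5 dp, full precision carried).
The largest proportion is 0.13178, i.e. d = 0.132 to 3 decimal places.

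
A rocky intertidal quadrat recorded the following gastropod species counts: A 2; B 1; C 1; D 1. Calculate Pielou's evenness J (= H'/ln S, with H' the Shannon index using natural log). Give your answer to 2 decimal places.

Total N = 2+1+1+1 = 5, so the proportions are 0.4, 0.2, 0.2, 0.2 (working shown to 4 dp, full precision carried).
H' = −Σ pᵢ ln pᵢ = −((-0.3665) + (-0.3219) + (-0.3219) + (-0.3219)) = 1.3322.
With S = 4 species, ln S = 1.3863, so J = 1.3322/1.3863 = 0.9610, i.e. 0.96 to 2 decimal places.

0.96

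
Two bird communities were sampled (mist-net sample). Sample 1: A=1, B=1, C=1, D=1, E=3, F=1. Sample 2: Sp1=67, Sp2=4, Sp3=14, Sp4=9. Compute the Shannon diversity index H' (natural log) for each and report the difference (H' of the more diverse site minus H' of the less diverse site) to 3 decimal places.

0.784

Sample 1: N=8, proportions 0.125, 0.125, 0.125, 0.125, 0.375, 0.125, giving H' = 1.66746 (working shown to 5 dp, full precision carried).
Sample 2: N=94, proportions 0.71277, 0.04255, 0.14894, 0.09574, giving H' = 0.88392.
Difference = |1.66746 − 0.88392| = 0.78354, i.e. 0.784 to 3 decimal places.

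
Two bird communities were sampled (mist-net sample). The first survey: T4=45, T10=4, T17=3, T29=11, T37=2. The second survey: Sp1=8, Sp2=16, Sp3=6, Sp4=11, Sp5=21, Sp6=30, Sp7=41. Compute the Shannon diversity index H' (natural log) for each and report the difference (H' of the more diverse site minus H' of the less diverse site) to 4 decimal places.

The first survey: N=65, proportions 0.6923077, 0.0615385, 0.0461538, 0.1692308, 0.0307692, giving H' = 0.9758647 (working shown to 7 dp, full precision carried).
The second survey: N=133, proportions 0.0601504, 0.1203008, 0.0451128, 0.0827068, 0.1578947, 0.2255639, 0.3082707, giving H' = 1.7598852.
Difference = |0.9758647 − 1.7598852| = 0.7840205, i.e. 0.7840 to 4 decimal places.

0.7840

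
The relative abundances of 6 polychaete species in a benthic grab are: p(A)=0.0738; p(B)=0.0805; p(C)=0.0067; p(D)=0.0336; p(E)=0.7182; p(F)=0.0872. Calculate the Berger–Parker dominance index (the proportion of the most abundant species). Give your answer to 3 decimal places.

The largest proportion is 0.7182, i.e. d = 0.718 to 3 decimal places.

0.718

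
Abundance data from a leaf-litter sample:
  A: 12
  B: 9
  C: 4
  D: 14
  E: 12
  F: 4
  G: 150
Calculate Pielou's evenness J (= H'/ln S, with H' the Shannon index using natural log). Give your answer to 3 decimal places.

0.532

Total N = 12+9+4+14+12+4+150 = 205, so the proportions are 0.05854, 0.0439, 0.01951, 0.06829, 0.05854, 0.01951, 0.73171 (working shown to 5 dp, full precision carried).
H' = −Σ pᵢ ln pᵢ = −((-0.16613) + (-0.13723) + (-0.07681) + (-0.18329) + (-0.16613) + (-0.07681) + (-0.22857)) = 1.03498.
With S = 7 species, ln S = 1.94591, so J = 1.03498/1.94591 = 0.53188, i.e. 0.532 to 3 decimal places.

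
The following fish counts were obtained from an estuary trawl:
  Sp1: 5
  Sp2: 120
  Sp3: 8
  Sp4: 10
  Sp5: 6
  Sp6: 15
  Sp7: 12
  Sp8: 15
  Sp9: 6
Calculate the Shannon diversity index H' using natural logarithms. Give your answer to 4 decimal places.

Total N = 5+120+8+10+6+15+12+15+6 = 197, so the proportions are 0.025381, 0.609137, 0.040609, 0.050761, 0.030457, 0.076142, 0.060914, 0.076142, 0.030457 (working shown to 6 dp, full precision carried).
Each pᵢ ln pᵢ term: 0.025381×(-3.673766)=-0.093243, 0.609137×(-0.495712)=-0.301957, 0.040609×(-3.203762)=-0.130102, 0.050761×(-2.980619)=-0.151300, 0.030457×(-3.491444)=-0.106338, 0.076142×(-2.575154)=-0.196078, 0.060914×(-2.798297)=-0.170455, 0.076142×(-2.575154)=-0.196078, 0.030457×(-3.491444)=-0.106338.
Sum = -1.451889, so H' = 1.4519.

1.4519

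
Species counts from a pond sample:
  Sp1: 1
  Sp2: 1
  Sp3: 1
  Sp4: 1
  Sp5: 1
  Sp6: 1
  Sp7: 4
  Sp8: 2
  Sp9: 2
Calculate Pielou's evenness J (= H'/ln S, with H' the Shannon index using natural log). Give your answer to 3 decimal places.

0.931

Total N = 1+1+1+1+1+1+4+2+2 = 14, so the proportions are 0.07143, 0.07143, 0.07143, 0.07143, 0.07143, 0.07143, 0.28571, 0.14286, 0.14286 (working shown to 5 dp, full precision carried).
H' = −Σ pᵢ ln pᵢ = −((-0.18850) + (-0.18850) + (-0.18850) + (-0.18850) + (-0.18850) + (-0.18850) + (-0.35793) + (-0.27799) + (-0.27799)) = 2.04493.
With S = 9 species, ln S = 2.19722, so J = 2.04493/2.19722 = 0.93069, i.e. 0.931 to 3 decimal places.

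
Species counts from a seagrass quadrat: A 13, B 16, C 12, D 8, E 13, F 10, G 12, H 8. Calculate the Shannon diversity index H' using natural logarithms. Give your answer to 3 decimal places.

Total N = 13+16+12+8+13+10+12+8 = 92, so the proportions are 0.1413, 0.17391, 0.13043, 0.08696, 0.1413, 0.1087, 0.13043, 0.08696 (working shown to 5 dp, full precision carried).
Each pᵢ ln pᵢ term: 0.1413×(-1.95684)=-0.27651, 0.17391×(-1.74920)=-0.30421, 0.13043×(-2.03688)=-0.26568, 0.08696×(-2.44235)=-0.21238, 0.1413×(-1.95684)=-0.27651, 0.1087×(-2.21920)=-0.24122, 0.13043×(-2.03688)=-0.26568, 0.08696×(-2.44235)=-0.21238.
Sum = -2.05456, so H' = 2.055.

2.055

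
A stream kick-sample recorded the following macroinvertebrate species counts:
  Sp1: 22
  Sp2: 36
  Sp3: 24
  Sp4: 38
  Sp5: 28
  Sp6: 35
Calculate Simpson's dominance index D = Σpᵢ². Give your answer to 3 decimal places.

0.173

Total N = 22+36+24+38+28+35 = 183, so the proportions are 0.12022, 0.19672, 0.13115, 0.20765, 0.15301, 0.19126 (working shown to 5 dp, full precision carried).
D = 0.12022² + 0.19672² + 0.13115² + 0.20765² + 0.15301² + 0.19126² = 0.01445 + 0.03870 + 0.01720 + 0.04312 + 0.02341 + 0.03658 = 0.17346.
To 3 decimal places, D = 0.173.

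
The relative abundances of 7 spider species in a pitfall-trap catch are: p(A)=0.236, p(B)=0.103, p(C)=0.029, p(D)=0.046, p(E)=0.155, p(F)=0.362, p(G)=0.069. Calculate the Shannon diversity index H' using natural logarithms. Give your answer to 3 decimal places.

1.660

Each pᵢ ln pᵢ term (working shown to 5 dp, full precision carried): 0.236×(-1.44392)=-0.34077, 0.103×(-2.27303)=-0.23412, 0.029×(-3.54046)=-0.10267, 0.046×(-3.07911)=-0.14164, 0.155×(-1.86433)=-0.28897, 0.362×(-1.01611)=-0.36783, 0.069×(-2.67365)=-0.18448.
Sum = -1.66049, so H' = 1.660.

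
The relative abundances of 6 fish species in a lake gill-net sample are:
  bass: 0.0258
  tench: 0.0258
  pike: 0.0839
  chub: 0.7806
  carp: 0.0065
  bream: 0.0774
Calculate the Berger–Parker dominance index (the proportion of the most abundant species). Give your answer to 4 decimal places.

The largest proportion is 0.7806, i.e. d = 0.7806 to 4 decimal places.

0.7806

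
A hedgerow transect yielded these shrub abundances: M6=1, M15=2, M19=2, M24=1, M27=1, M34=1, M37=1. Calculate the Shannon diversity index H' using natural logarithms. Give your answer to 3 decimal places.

Total N = 1+2+2+1+1+1+1 = 9, so the proportions are 0.11111, 0.22222, 0.22222, 0.11111, 0.11111, 0.11111, 0.11111 (working shown to 5 dp, full precision carried).
Each pᵢ ln pᵢ term: 0.11111×(-2.19722)=-0.24414, 0.22222×(-1.50408)=-0.33424, 0.22222×(-1.50408)=-0.33424, 0.11111×(-2.19722)=-0.24414, 0.11111×(-2.19722)=-0.24414, 0.11111×(-2.19722)=-0.24414, 0.11111×(-2.19722)=-0.24414.
Sum = -1.88916, so H' = 1.889.

1.889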